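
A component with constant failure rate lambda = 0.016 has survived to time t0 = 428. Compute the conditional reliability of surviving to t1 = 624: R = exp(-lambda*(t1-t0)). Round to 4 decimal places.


lambda = 0.016
t0 = 428, t1 = 624
t1 - t0 = 196
lambda * (t1-t0) = 0.016 * 196 = 3.136
R = exp(-3.136)
R = 0.0435

0.0435


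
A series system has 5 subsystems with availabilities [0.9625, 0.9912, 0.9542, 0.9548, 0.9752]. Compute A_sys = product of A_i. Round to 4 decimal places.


Subsystems: [0.9625, 0.9912, 0.9542, 0.9548, 0.9752]
After subsystem 1 (A=0.9625): product = 0.9625
After subsystem 2 (A=0.9912): product = 0.954
After subsystem 3 (A=0.9542): product = 0.9103
After subsystem 4 (A=0.9548): product = 0.8692
After subsystem 5 (A=0.9752): product = 0.8476
A_sys = 0.8476

0.8476


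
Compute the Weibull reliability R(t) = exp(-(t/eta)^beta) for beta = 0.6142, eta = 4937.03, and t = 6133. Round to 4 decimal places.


beta = 0.6142, eta = 4937.03, t = 6133
t/eta = 6133 / 4937.03 = 1.2422
(t/eta)^beta = 1.2422^0.6142 = 1.1425
R(t) = exp(-1.1425)
R(t) = 0.319

0.319


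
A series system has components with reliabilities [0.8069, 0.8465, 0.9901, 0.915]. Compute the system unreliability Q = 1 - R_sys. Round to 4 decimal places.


Components: [0.8069, 0.8465, 0.9901, 0.915]
After component 1: product = 0.8069
After component 2: product = 0.683
After component 3: product = 0.6763
After component 4: product = 0.6188
R_sys = 0.6188
Q = 1 - 0.6188 = 0.3812

0.3812


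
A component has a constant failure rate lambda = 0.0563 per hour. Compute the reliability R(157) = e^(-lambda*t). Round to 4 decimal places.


lambda = 0.0563
t = 157
lambda * t = 8.8391
R(t) = e^(-8.8391)
R(t) = 0.0001

0.0001


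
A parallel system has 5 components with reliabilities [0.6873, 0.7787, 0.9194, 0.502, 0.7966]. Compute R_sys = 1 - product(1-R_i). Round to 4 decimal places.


Components: [0.6873, 0.7787, 0.9194, 0.502, 0.7966]
(1 - 0.6873) = 0.3127, running product = 0.3127
(1 - 0.7787) = 0.2213, running product = 0.0692
(1 - 0.9194) = 0.0806, running product = 0.0056
(1 - 0.502) = 0.498, running product = 0.0028
(1 - 0.7966) = 0.2034, running product = 0.0006
Product of (1-R_i) = 0.0006
R_sys = 1 - 0.0006 = 0.9994

0.9994


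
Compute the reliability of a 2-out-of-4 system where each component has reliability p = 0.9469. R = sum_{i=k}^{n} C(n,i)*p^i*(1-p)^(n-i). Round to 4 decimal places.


k = 2, n = 4, p = 0.9469
i=2: C(4,2)=6 * 0.9469^2 * 0.0531^2 = 0.0152
i=3: C(4,3)=4 * 0.9469^3 * 0.0531^1 = 0.1803
i=4: C(4,4)=1 * 0.9469^4 * 0.0531^0 = 0.8039
R = sum of terms = 0.9994

0.9994


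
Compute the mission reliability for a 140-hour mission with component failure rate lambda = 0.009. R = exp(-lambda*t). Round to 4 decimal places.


lambda = 0.009
mission_time = 140
lambda * t = 0.009 * 140 = 1.26
R = exp(-1.26)
R = 0.2837

0.2837


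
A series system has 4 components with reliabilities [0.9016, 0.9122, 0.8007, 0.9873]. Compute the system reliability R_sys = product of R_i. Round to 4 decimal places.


Components: [0.9016, 0.9122, 0.8007, 0.9873]
After component 1 (R=0.9016): product = 0.9016
After component 2 (R=0.9122): product = 0.8224
After component 3 (R=0.8007): product = 0.6585
After component 4 (R=0.9873): product = 0.6502
R_sys = 0.6502

0.6502


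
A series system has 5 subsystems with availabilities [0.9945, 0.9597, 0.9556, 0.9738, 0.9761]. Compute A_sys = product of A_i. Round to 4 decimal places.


Subsystems: [0.9945, 0.9597, 0.9556, 0.9738, 0.9761]
After subsystem 1 (A=0.9945): product = 0.9945
After subsystem 2 (A=0.9597): product = 0.9544
After subsystem 3 (A=0.9556): product = 0.912
After subsystem 4 (A=0.9738): product = 0.8881
After subsystem 5 (A=0.9761): product = 0.8669
A_sys = 0.8669

0.8669


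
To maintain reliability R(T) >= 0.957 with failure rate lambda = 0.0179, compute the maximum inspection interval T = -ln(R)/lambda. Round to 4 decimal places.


R_target = 0.957
lambda = 0.0179
-ln(0.957) = 0.044
T = 0.044 / 0.0179
T = 2.4554

2.4554


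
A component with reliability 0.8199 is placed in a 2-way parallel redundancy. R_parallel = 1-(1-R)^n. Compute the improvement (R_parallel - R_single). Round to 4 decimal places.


R_single = 0.8199, n = 2
1 - R_single = 0.1801
(1 - R_single)^n = 0.1801^2 = 0.0324
R_parallel = 1 - 0.0324 = 0.9676
Improvement = 0.9676 - 0.8199
Improvement = 0.1477

0.1477


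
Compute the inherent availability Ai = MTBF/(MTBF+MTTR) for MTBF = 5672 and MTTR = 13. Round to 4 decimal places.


MTBF = 5672
MTTR = 13
MTBF + MTTR = 5685
Ai = 5672 / 5685
Ai = 0.9977

0.9977


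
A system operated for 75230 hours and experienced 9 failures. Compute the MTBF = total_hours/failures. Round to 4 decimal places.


total_hours = 75230
failures = 9
MTBF = 75230 / 9
MTBF = 8358.8889

8358.8889


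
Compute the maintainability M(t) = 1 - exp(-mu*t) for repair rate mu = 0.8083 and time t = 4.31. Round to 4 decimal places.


mu = 0.8083, t = 4.31
mu * t = 0.8083 * 4.31 = 3.4838
exp(-3.4838) = 0.0307
M(t) = 1 - 0.0307
M(t) = 0.9693

0.9693


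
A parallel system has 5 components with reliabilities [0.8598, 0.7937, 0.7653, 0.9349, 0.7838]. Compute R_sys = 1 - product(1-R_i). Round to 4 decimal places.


Components: [0.8598, 0.7937, 0.7653, 0.9349, 0.7838]
(1 - 0.8598) = 0.1402, running product = 0.1402
(1 - 0.7937) = 0.2063, running product = 0.0289
(1 - 0.7653) = 0.2347, running product = 0.0068
(1 - 0.9349) = 0.0651, running product = 0.0004
(1 - 0.7838) = 0.2162, running product = 0.0001
Product of (1-R_i) = 0.0001
R_sys = 1 - 0.0001 = 0.9999

0.9999


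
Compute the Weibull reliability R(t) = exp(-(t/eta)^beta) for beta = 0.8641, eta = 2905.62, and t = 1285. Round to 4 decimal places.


beta = 0.8641, eta = 2905.62, t = 1285
t/eta = 1285 / 2905.62 = 0.4422
(t/eta)^beta = 0.4422^0.8641 = 0.4941
R(t) = exp(-0.4941)
R(t) = 0.6101

0.6101


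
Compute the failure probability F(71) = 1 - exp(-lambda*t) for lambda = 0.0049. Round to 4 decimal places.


lambda = 0.0049, t = 71
lambda * t = 0.3479
exp(-0.3479) = 0.7062
F(t) = 1 - 0.7062
F(t) = 0.2938

0.2938


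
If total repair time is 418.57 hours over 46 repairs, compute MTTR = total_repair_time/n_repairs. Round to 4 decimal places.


total_repair_time = 418.57
n_repairs = 46
MTTR = 418.57 / 46
MTTR = 9.0993

9.0993


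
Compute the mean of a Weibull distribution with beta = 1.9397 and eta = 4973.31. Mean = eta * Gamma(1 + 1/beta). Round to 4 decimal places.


beta = 1.9397, eta = 4973.31
1/beta = 0.5155
1 + 1/beta = 1.5155
Gamma(1.5155) = 0.8868
Mean = 4973.31 * 0.8868
Mean = 4410.4776

4410.4776


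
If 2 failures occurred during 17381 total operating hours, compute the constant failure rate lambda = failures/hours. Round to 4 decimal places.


failures = 2
total_hours = 17381
lambda = 2 / 17381
lambda = 0.0001

0.0001


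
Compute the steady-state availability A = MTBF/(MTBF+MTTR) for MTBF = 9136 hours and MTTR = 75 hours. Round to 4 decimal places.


MTBF = 9136
MTTR = 75
MTBF + MTTR = 9211
A = 9136 / 9211
A = 0.9919

0.9919


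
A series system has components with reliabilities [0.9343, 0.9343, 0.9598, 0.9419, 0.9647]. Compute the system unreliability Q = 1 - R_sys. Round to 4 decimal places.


Components: [0.9343, 0.9343, 0.9598, 0.9419, 0.9647]
After component 1: product = 0.9343
After component 2: product = 0.8729
After component 3: product = 0.8378
After component 4: product = 0.7891
After component 5: product = 0.7613
R_sys = 0.7613
Q = 1 - 0.7613 = 0.2387

0.2387


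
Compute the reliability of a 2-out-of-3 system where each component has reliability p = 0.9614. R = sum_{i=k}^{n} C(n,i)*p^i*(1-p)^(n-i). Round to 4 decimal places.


k = 2, n = 3, p = 0.9614
i=2: C(3,2)=3 * 0.9614^2 * 0.0386^1 = 0.107
i=3: C(3,3)=1 * 0.9614^3 * 0.0386^0 = 0.8886
R = sum of terms = 0.9956

0.9956


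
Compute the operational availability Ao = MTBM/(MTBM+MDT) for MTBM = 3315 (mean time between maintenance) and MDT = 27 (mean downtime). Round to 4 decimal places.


MTBM = 3315
MDT = 27
MTBM + MDT = 3342
Ao = 3315 / 3342
Ao = 0.9919

0.9919


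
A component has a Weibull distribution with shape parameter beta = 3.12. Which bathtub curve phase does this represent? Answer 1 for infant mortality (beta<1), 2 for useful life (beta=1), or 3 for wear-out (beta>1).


beta = 3.12
Compare beta to 1:
beta < 1 => infant mortality (phase 1)
beta = 1 => useful life (phase 2)
beta > 1 => wear-out (phase 3)
Since beta = 3.12, this is wear-out (increasing failure rate)
Phase = 3

3


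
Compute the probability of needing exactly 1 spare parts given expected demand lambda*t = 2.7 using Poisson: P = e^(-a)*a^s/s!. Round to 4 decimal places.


a = 2.7, s = 1
e^(-a) = e^(-2.7) = 0.0672
a^s = 2.7^1 = 2.7
s! = 1
P = 0.0672 * 2.7 / 1
P = 0.1815

0.1815


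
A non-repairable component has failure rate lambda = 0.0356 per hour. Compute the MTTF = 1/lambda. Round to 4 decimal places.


lambda = 0.0356
MTTF = 1 / 0.0356
MTTF = 28.0899

28.0899


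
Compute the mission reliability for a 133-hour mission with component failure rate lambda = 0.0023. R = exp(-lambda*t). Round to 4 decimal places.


lambda = 0.0023
mission_time = 133
lambda * t = 0.0023 * 133 = 0.3059
R = exp(-0.3059)
R = 0.7365

0.7365


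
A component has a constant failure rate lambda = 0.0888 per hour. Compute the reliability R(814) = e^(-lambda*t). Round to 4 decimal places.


lambda = 0.0888
t = 814
lambda * t = 72.2832
R(t) = e^(-72.2832)
R(t) = 0.0

0.0


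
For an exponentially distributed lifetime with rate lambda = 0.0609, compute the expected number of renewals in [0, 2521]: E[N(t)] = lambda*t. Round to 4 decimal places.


lambda = 0.0609
t = 2521
E[N(t)] = lambda * t
E[N(t)] = 0.0609 * 2521
E[N(t)] = 153.5289

153.5289


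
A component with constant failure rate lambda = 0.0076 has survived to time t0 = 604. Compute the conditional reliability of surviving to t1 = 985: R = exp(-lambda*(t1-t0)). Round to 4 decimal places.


lambda = 0.0076
t0 = 604, t1 = 985
t1 - t0 = 381
lambda * (t1-t0) = 0.0076 * 381 = 2.8956
R = exp(-2.8956)
R = 0.0553

0.0553


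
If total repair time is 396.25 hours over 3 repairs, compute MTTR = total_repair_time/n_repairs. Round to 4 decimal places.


total_repair_time = 396.25
n_repairs = 3
MTTR = 396.25 / 3
MTTR = 132.0833

132.0833


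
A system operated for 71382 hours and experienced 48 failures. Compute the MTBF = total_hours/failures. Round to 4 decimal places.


total_hours = 71382
failures = 48
MTBF = 71382 / 48
MTBF = 1487.125

1487.125


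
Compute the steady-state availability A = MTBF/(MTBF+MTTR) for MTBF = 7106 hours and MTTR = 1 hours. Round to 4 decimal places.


MTBF = 7106
MTTR = 1
MTBF + MTTR = 7107
A = 7106 / 7107
A = 0.9999

0.9999


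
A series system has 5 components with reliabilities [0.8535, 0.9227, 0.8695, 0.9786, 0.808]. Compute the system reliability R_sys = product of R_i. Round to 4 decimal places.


Components: [0.8535, 0.9227, 0.8695, 0.9786, 0.808]
After component 1 (R=0.8535): product = 0.8535
After component 2 (R=0.9227): product = 0.7875
After component 3 (R=0.8695): product = 0.6848
After component 4 (R=0.9786): product = 0.6701
After component 5 (R=0.808): product = 0.5414
R_sys = 0.5414

0.5414


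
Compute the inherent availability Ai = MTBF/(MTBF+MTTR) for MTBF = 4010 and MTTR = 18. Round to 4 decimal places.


MTBF = 4010
MTTR = 18
MTBF + MTTR = 4028
Ai = 4010 / 4028
Ai = 0.9955

0.9955


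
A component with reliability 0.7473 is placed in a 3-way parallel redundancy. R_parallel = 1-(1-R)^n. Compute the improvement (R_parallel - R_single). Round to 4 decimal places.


R_single = 0.7473, n = 3
1 - R_single = 0.2527
(1 - R_single)^n = 0.2527^3 = 0.0161
R_parallel = 1 - 0.0161 = 0.9839
Improvement = 0.9839 - 0.7473
Improvement = 0.2366

0.2366


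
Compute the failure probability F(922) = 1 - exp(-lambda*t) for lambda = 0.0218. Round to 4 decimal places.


lambda = 0.0218, t = 922
lambda * t = 20.0996
exp(-20.0996) = 0.0
F(t) = 1 - 0.0
F(t) = 1.0

1.0


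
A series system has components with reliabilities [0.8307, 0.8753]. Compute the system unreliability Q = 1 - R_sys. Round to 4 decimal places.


Components: [0.8307, 0.8753]
After component 1: product = 0.8307
After component 2: product = 0.7271
R_sys = 0.7271
Q = 1 - 0.7271 = 0.2729

0.2729


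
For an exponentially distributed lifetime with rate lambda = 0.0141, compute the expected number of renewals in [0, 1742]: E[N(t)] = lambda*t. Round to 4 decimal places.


lambda = 0.0141
t = 1742
E[N(t)] = lambda * t
E[N(t)] = 0.0141 * 1742
E[N(t)] = 24.5622

24.5622


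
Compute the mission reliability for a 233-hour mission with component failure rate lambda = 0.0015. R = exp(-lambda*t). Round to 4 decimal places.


lambda = 0.0015
mission_time = 233
lambda * t = 0.0015 * 233 = 0.3495
R = exp(-0.3495)
R = 0.705

0.705


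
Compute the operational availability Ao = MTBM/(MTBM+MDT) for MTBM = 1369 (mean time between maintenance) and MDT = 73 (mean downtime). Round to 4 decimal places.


MTBM = 1369
MDT = 73
MTBM + MDT = 1442
Ao = 1369 / 1442
Ao = 0.9494

0.9494


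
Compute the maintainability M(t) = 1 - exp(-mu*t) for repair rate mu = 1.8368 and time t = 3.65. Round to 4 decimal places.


mu = 1.8368, t = 3.65
mu * t = 1.8368 * 3.65 = 6.7043
exp(-6.7043) = 0.0012
M(t) = 1 - 0.0012
M(t) = 0.9988

0.9988


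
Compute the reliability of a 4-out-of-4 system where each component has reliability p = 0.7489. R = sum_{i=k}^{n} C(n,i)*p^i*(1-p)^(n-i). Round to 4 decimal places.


k = 4, n = 4, p = 0.7489
i=4: C(4,4)=1 * 0.7489^4 * 0.2511^0 = 0.3146
R = sum of terms = 0.3146

0.3146


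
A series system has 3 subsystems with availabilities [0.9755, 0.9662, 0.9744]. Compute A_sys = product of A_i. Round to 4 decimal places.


Subsystems: [0.9755, 0.9662, 0.9744]
After subsystem 1 (A=0.9755): product = 0.9755
After subsystem 2 (A=0.9662): product = 0.9425
After subsystem 3 (A=0.9744): product = 0.9184
A_sys = 0.9184

0.9184


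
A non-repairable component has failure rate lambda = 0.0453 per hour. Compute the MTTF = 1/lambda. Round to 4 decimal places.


lambda = 0.0453
MTTF = 1 / 0.0453
MTTF = 22.0751

22.0751


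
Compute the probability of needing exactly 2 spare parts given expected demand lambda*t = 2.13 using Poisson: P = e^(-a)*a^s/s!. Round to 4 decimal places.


a = 2.13, s = 2
e^(-a) = e^(-2.13) = 0.1188
a^s = 2.13^2 = 4.5369
s! = 2
P = 0.1188 * 4.5369 / 2
P = 0.2696

0.2696


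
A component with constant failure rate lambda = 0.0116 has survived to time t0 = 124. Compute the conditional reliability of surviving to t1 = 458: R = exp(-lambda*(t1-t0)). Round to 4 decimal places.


lambda = 0.0116
t0 = 124, t1 = 458
t1 - t0 = 334
lambda * (t1-t0) = 0.0116 * 334 = 3.8744
R = exp(-3.8744)
R = 0.0208

0.0208


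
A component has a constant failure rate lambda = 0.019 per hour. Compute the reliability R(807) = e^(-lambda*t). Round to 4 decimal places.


lambda = 0.019
t = 807
lambda * t = 15.333
R(t) = e^(-15.333)
R(t) = 0.0

0.0


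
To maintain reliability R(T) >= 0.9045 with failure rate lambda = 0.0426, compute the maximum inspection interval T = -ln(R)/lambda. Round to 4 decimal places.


R_target = 0.9045
lambda = 0.0426
-ln(0.9045) = 0.1004
T = 0.1004 / 0.0426
T = 2.3562

2.3562


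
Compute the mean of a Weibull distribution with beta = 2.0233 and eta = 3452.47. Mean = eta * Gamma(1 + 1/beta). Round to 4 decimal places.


beta = 2.0233, eta = 3452.47
1/beta = 0.4942
1 + 1/beta = 1.4942
Gamma(1.4942) = 0.8861
Mean = 3452.47 * 0.8861
Mean = 3059.0766

3059.0766


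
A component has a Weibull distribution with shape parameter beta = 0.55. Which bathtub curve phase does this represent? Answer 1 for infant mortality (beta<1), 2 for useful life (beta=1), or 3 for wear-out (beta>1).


beta = 0.55
Compare beta to 1:
beta < 1 => infant mortality (phase 1)
beta = 1 => useful life (phase 2)
beta > 1 => wear-out (phase 3)
Since beta = 0.55, this is infant mortality (decreasing failure rate)
Phase = 1

1


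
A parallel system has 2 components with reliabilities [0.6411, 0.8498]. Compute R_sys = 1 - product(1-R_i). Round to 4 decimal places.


Components: [0.6411, 0.8498]
(1 - 0.6411) = 0.3589, running product = 0.3589
(1 - 0.8498) = 0.1502, running product = 0.0539
Product of (1-R_i) = 0.0539
R_sys = 1 - 0.0539 = 0.9461

0.9461


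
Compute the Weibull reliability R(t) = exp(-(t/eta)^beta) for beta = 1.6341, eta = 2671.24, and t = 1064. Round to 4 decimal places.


beta = 1.6341, eta = 2671.24, t = 1064
t/eta = 1064 / 2671.24 = 0.3983
(t/eta)^beta = 0.3983^1.6341 = 0.2222
R(t) = exp(-0.2222)
R(t) = 0.8008

0.8008


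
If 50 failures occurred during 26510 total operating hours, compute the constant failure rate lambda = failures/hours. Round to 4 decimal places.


failures = 50
total_hours = 26510
lambda = 50 / 26510
lambda = 0.0019

0.0019


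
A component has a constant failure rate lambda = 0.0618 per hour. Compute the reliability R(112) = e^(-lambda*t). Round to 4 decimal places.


lambda = 0.0618
t = 112
lambda * t = 6.9216
R(t) = e^(-6.9216)
R(t) = 0.001

0.001


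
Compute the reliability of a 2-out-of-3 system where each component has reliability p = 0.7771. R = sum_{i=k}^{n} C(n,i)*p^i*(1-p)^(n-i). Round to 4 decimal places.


k = 2, n = 3, p = 0.7771
i=2: C(3,2)=3 * 0.7771^2 * 0.2229^1 = 0.4038
i=3: C(3,3)=1 * 0.7771^3 * 0.2229^0 = 0.4693
R = sum of terms = 0.8731

0.8731


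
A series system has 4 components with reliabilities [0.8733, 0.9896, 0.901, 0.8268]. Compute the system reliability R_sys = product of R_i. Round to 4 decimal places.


Components: [0.8733, 0.9896, 0.901, 0.8268]
After component 1 (R=0.8733): product = 0.8733
After component 2 (R=0.9896): product = 0.8642
After component 3 (R=0.901): product = 0.7787
After component 4 (R=0.8268): product = 0.6438
R_sys = 0.6438

0.6438


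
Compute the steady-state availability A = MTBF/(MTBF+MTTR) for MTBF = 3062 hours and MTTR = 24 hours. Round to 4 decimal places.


MTBF = 3062
MTTR = 24
MTBF + MTTR = 3086
A = 3062 / 3086
A = 0.9922

0.9922


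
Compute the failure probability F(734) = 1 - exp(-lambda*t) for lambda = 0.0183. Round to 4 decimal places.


lambda = 0.0183, t = 734
lambda * t = 13.4322
exp(-13.4322) = 0.0
F(t) = 1 - 0.0
F(t) = 1.0

1.0


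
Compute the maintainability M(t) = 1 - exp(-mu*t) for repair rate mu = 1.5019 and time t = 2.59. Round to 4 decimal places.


mu = 1.5019, t = 2.59
mu * t = 1.5019 * 2.59 = 3.8899
exp(-3.8899) = 0.0204
M(t) = 1 - 0.0204
M(t) = 0.9796

0.9796


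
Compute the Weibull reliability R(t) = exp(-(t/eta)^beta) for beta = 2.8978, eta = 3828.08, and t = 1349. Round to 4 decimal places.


beta = 2.8978, eta = 3828.08, t = 1349
t/eta = 1349 / 3828.08 = 0.3524
(t/eta)^beta = 0.3524^2.8978 = 0.0487
R(t) = exp(-0.0487)
R(t) = 0.9525

0.9525


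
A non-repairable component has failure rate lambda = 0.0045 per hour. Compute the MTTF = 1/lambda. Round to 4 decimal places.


lambda = 0.0045
MTTF = 1 / 0.0045
MTTF = 222.2222

222.2222


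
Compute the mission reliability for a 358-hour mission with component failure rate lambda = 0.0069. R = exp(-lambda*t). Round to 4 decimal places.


lambda = 0.0069
mission_time = 358
lambda * t = 0.0069 * 358 = 2.4702
R = exp(-2.4702)
R = 0.0846

0.0846


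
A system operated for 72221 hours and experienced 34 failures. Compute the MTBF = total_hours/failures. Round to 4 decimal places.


total_hours = 72221
failures = 34
MTBF = 72221 / 34
MTBF = 2124.1471

2124.1471


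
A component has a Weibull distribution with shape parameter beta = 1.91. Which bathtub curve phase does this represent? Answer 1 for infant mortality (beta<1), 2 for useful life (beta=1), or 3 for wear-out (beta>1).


beta = 1.91
Compare beta to 1:
beta < 1 => infant mortality (phase 1)
beta = 1 => useful life (phase 2)
beta > 1 => wear-out (phase 3)
Since beta = 1.91, this is wear-out (increasing failure rate)
Phase = 3

3


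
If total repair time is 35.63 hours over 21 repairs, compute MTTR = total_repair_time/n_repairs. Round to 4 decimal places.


total_repair_time = 35.63
n_repairs = 21
MTTR = 35.63 / 21
MTTR = 1.6967

1.6967


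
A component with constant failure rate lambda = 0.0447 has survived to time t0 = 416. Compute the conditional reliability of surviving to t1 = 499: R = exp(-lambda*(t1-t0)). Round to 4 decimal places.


lambda = 0.0447
t0 = 416, t1 = 499
t1 - t0 = 83
lambda * (t1-t0) = 0.0447 * 83 = 3.7101
R = exp(-3.7101)
R = 0.0245

0.0245


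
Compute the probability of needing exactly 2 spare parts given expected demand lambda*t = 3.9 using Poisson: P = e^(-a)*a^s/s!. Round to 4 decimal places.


a = 3.9, s = 2
e^(-a) = e^(-3.9) = 0.0202
a^s = 3.9^2 = 15.21
s! = 2
P = 0.0202 * 15.21 / 2
P = 0.1539

0.1539


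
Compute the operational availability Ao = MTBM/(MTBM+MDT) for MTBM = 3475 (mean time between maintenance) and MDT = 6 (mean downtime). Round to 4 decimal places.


MTBM = 3475
MDT = 6
MTBM + MDT = 3481
Ao = 3475 / 3481
Ao = 0.9983

0.9983


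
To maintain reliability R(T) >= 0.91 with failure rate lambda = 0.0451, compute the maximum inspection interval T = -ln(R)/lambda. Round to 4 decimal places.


R_target = 0.91
lambda = 0.0451
-ln(0.91) = 0.0943
T = 0.0943 / 0.0451
T = 2.0911

2.0911


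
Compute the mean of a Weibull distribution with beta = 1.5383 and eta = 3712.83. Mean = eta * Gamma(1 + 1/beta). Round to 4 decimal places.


beta = 1.5383, eta = 3712.83
1/beta = 0.6501
1 + 1/beta = 1.6501
Gamma(1.6501) = 0.9001
Mean = 3712.83 * 0.9001
Mean = 3342.0191

3342.0191


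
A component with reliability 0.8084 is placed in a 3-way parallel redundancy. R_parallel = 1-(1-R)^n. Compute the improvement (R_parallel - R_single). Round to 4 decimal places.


R_single = 0.8084, n = 3
1 - R_single = 0.1916
(1 - R_single)^n = 0.1916^3 = 0.007
R_parallel = 1 - 0.007 = 0.993
Improvement = 0.993 - 0.8084
Improvement = 0.1846

0.1846


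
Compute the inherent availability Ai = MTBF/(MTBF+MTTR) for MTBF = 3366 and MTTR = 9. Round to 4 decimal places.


MTBF = 3366
MTTR = 9
MTBF + MTTR = 3375
Ai = 3366 / 3375
Ai = 0.9973

0.9973


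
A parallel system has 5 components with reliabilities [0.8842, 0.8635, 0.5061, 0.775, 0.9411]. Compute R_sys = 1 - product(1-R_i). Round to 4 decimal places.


Components: [0.8842, 0.8635, 0.5061, 0.775, 0.9411]
(1 - 0.8842) = 0.1158, running product = 0.1158
(1 - 0.8635) = 0.1365, running product = 0.0158
(1 - 0.5061) = 0.4939, running product = 0.0078
(1 - 0.775) = 0.225, running product = 0.0018
(1 - 0.9411) = 0.0589, running product = 0.0001
Product of (1-R_i) = 0.0001
R_sys = 1 - 0.0001 = 0.9999

0.9999


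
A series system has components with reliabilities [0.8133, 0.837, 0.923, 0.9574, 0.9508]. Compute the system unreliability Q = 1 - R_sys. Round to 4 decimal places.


Components: [0.8133, 0.837, 0.923, 0.9574, 0.9508]
After component 1: product = 0.8133
After component 2: product = 0.6807
After component 3: product = 0.6283
After component 4: product = 0.6015
After component 5: product = 0.572
R_sys = 0.572
Q = 1 - 0.572 = 0.428

0.428


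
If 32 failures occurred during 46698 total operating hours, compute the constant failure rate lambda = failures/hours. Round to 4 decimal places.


failures = 32
total_hours = 46698
lambda = 32 / 46698
lambda = 0.0007

0.0007


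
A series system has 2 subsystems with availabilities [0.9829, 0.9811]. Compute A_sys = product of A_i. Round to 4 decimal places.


Subsystems: [0.9829, 0.9811]
After subsystem 1 (A=0.9829): product = 0.9829
After subsystem 2 (A=0.9811): product = 0.9643
A_sys = 0.9643

0.9643


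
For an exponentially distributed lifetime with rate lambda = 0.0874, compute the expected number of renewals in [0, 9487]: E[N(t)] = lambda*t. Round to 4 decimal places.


lambda = 0.0874
t = 9487
E[N(t)] = lambda * t
E[N(t)] = 0.0874 * 9487
E[N(t)] = 829.1638

829.1638


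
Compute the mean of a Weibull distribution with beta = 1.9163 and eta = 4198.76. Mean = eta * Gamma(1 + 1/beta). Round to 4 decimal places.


beta = 1.9163, eta = 4198.76
1/beta = 0.5218
1 + 1/beta = 1.5218
Gamma(1.5218) = 0.8871
Mean = 4198.76 * 0.8871
Mean = 3724.8456

3724.8456


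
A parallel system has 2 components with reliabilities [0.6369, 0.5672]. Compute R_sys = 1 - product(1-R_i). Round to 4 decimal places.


Components: [0.6369, 0.5672]
(1 - 0.6369) = 0.3631, running product = 0.3631
(1 - 0.5672) = 0.4328, running product = 0.1571
Product of (1-R_i) = 0.1571
R_sys = 1 - 0.1571 = 0.8429

0.8429


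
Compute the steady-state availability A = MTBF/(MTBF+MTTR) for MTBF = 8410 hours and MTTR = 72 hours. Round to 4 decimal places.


MTBF = 8410
MTTR = 72
MTBF + MTTR = 8482
A = 8410 / 8482
A = 0.9915

0.9915


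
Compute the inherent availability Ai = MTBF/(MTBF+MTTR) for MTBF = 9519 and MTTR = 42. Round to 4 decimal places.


MTBF = 9519
MTTR = 42
MTBF + MTTR = 9561
Ai = 9519 / 9561
Ai = 0.9956

0.9956


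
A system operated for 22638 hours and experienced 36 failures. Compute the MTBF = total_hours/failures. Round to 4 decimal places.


total_hours = 22638
failures = 36
MTBF = 22638 / 36
MTBF = 628.8333

628.8333


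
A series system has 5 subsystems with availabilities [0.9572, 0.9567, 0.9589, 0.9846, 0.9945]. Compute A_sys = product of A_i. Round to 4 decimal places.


Subsystems: [0.9572, 0.9567, 0.9589, 0.9846, 0.9945]
After subsystem 1 (A=0.9572): product = 0.9572
After subsystem 2 (A=0.9567): product = 0.9158
After subsystem 3 (A=0.9589): product = 0.8781
After subsystem 4 (A=0.9846): product = 0.8646
After subsystem 5 (A=0.9945): product = 0.8598
A_sys = 0.8598

0.8598


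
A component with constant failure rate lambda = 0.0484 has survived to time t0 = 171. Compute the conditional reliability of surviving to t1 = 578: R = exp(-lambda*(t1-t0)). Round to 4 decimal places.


lambda = 0.0484
t0 = 171, t1 = 578
t1 - t0 = 407
lambda * (t1-t0) = 0.0484 * 407 = 19.6988
R = exp(-19.6988)
R = 0.0

0.0


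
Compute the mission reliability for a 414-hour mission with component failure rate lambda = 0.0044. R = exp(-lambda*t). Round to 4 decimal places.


lambda = 0.0044
mission_time = 414
lambda * t = 0.0044 * 414 = 1.8216
R = exp(-1.8216)
R = 0.1618

0.1618


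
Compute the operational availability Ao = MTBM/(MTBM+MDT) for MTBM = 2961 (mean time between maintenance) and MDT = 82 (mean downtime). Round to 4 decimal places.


MTBM = 2961
MDT = 82
MTBM + MDT = 3043
Ao = 2961 / 3043
Ao = 0.9731

0.9731


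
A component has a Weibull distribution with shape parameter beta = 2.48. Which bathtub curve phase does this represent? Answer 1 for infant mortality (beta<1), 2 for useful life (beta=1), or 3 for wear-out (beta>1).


beta = 2.48
Compare beta to 1:
beta < 1 => infant mortality (phase 1)
beta = 1 => useful life (phase 2)
beta > 1 => wear-out (phase 3)
Since beta = 2.48, this is wear-out (increasing failure rate)
Phase = 3

3


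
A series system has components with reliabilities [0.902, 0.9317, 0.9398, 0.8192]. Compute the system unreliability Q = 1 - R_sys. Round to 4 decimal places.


Components: [0.902, 0.9317, 0.9398, 0.8192]
After component 1: product = 0.902
After component 2: product = 0.8404
After component 3: product = 0.7898
After component 4: product = 0.647
R_sys = 0.647
Q = 1 - 0.647 = 0.353

0.353


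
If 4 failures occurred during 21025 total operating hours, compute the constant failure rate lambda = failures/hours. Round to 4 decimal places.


failures = 4
total_hours = 21025
lambda = 4 / 21025
lambda = 0.0002

0.0002


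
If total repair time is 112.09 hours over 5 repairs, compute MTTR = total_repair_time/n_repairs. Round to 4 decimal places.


total_repair_time = 112.09
n_repairs = 5
MTTR = 112.09 / 5
MTTR = 22.418

22.418


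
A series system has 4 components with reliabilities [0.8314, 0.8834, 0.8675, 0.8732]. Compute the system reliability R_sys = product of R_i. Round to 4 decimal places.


Components: [0.8314, 0.8834, 0.8675, 0.8732]
After component 1 (R=0.8314): product = 0.8314
After component 2 (R=0.8834): product = 0.7345
After component 3 (R=0.8675): product = 0.6371
After component 4 (R=0.8732): product = 0.5564
R_sys = 0.5564

0.5564


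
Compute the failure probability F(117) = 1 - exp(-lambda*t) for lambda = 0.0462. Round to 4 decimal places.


lambda = 0.0462, t = 117
lambda * t = 5.4054
exp(-5.4054) = 0.0045
F(t) = 1 - 0.0045
F(t) = 0.9955

0.9955


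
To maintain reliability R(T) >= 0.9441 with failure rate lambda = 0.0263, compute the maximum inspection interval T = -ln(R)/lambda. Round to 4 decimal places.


R_target = 0.9441
lambda = 0.0263
-ln(0.9441) = 0.0575
T = 0.0575 / 0.0263
T = 2.1872

2.1872


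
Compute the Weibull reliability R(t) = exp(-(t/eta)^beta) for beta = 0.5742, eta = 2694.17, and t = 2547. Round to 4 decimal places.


beta = 0.5742, eta = 2694.17, t = 2547
t/eta = 2547 / 2694.17 = 0.9454
(t/eta)^beta = 0.9454^0.5742 = 0.9683
R(t) = exp(-0.9683)
R(t) = 0.3797

0.3797


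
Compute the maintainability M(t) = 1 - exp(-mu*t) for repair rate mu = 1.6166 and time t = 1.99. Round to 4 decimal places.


mu = 1.6166, t = 1.99
mu * t = 1.6166 * 1.99 = 3.217
exp(-3.217) = 0.0401
M(t) = 1 - 0.0401
M(t) = 0.9599

0.9599


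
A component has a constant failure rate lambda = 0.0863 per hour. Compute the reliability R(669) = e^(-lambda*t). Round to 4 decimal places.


lambda = 0.0863
t = 669
lambda * t = 57.7347
R(t) = e^(-57.7347)
R(t) = 0.0

0.0


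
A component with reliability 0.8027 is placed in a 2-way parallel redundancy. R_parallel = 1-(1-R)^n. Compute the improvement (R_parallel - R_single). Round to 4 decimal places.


R_single = 0.8027, n = 2
1 - R_single = 0.1973
(1 - R_single)^n = 0.1973^2 = 0.0389
R_parallel = 1 - 0.0389 = 0.9611
Improvement = 0.9611 - 0.8027
Improvement = 0.1584

0.1584


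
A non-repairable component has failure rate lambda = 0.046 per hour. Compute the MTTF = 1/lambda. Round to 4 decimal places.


lambda = 0.046
MTTF = 1 / 0.046
MTTF = 21.7391

21.7391


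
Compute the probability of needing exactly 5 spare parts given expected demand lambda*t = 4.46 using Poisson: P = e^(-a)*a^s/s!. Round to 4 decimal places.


a = 4.46, s = 5
e^(-a) = e^(-4.46) = 0.0116
a^s = 4.46^5 = 1764.7138
s! = 120
P = 0.0116 * 1764.7138 / 120
P = 0.17

0.17


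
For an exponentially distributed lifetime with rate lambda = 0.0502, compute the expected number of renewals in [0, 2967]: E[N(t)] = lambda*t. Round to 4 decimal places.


lambda = 0.0502
t = 2967
E[N(t)] = lambda * t
E[N(t)] = 0.0502 * 2967
E[N(t)] = 148.9434

148.9434


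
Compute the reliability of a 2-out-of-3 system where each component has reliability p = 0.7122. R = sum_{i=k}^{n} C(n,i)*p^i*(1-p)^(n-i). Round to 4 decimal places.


k = 2, n = 3, p = 0.7122
i=2: C(3,2)=3 * 0.7122^2 * 0.2878^1 = 0.4379
i=3: C(3,3)=1 * 0.7122^3 * 0.2878^0 = 0.3612
R = sum of terms = 0.7992

0.7992


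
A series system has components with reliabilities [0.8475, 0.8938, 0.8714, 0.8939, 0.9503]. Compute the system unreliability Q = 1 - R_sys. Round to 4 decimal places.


Components: [0.8475, 0.8938, 0.8714, 0.8939, 0.9503]
After component 1: product = 0.8475
After component 2: product = 0.7575
After component 3: product = 0.6601
After component 4: product = 0.59
After component 5: product = 0.5607
R_sys = 0.5607
Q = 1 - 0.5607 = 0.4393

0.4393


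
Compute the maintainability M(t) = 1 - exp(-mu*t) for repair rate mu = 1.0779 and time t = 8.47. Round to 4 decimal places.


mu = 1.0779, t = 8.47
mu * t = 1.0779 * 8.47 = 9.1298
exp(-9.1298) = 0.0001
M(t) = 1 - 0.0001
M(t) = 0.9999

0.9999


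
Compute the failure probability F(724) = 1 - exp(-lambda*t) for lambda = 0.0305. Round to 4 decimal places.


lambda = 0.0305, t = 724
lambda * t = 22.082
exp(-22.082) = 0.0
F(t) = 1 - 0.0
F(t) = 1.0

1.0


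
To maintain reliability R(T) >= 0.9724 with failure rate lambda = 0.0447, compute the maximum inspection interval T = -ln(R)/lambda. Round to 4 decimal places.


R_target = 0.9724
lambda = 0.0447
-ln(0.9724) = 0.028
T = 0.028 / 0.0447
T = 0.6261

0.6261


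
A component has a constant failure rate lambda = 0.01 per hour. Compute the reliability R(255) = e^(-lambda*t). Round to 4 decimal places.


lambda = 0.01
t = 255
lambda * t = 2.55
R(t) = e^(-2.55)
R(t) = 0.0781

0.0781


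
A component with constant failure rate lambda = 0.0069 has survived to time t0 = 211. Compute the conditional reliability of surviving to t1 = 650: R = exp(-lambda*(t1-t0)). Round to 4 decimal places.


lambda = 0.0069
t0 = 211, t1 = 650
t1 - t0 = 439
lambda * (t1-t0) = 0.0069 * 439 = 3.0291
R = exp(-3.0291)
R = 0.0484

0.0484


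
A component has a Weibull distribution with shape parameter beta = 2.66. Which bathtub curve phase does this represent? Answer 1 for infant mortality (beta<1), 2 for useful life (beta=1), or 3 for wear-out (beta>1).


beta = 2.66
Compare beta to 1:
beta < 1 => infant mortality (phase 1)
beta = 1 => useful life (phase 2)
beta > 1 => wear-out (phase 3)
Since beta = 2.66, this is wear-out (increasing failure rate)
Phase = 3

3


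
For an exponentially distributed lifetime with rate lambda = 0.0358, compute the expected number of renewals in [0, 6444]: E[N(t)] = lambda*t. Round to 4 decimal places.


lambda = 0.0358
t = 6444
E[N(t)] = lambda * t
E[N(t)] = 0.0358 * 6444
E[N(t)] = 230.6952

230.6952


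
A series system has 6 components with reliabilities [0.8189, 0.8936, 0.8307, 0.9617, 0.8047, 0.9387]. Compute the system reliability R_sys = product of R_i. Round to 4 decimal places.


Components: [0.8189, 0.8936, 0.8307, 0.9617, 0.8047, 0.9387]
After component 1 (R=0.8189): product = 0.8189
After component 2 (R=0.8936): product = 0.7318
After component 3 (R=0.8307): product = 0.6079
After component 4 (R=0.9617): product = 0.5846
After component 5 (R=0.8047): product = 0.4704
After component 6 (R=0.9387): product = 0.4416
R_sys = 0.4416

0.4416


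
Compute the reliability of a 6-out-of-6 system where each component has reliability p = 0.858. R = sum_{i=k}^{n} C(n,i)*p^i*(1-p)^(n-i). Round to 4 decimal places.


k = 6, n = 6, p = 0.858
i=6: C(6,6)=1 * 0.858^6 * 0.142^0 = 0.399
R = sum of terms = 0.399

0.399


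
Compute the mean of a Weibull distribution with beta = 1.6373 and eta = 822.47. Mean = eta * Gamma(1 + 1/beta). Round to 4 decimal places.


beta = 1.6373, eta = 822.47
1/beta = 0.6108
1 + 1/beta = 1.6108
Gamma(1.6108) = 0.8948
Mean = 822.47 * 0.8948
Mean = 735.9236

735.9236


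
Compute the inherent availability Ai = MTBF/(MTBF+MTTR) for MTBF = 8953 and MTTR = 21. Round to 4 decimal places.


MTBF = 8953
MTTR = 21
MTBF + MTTR = 8974
Ai = 8953 / 8974
Ai = 0.9977

0.9977


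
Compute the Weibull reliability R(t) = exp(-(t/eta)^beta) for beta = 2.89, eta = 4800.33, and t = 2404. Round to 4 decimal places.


beta = 2.89, eta = 4800.33, t = 2404
t/eta = 2404 / 4800.33 = 0.5008
(t/eta)^beta = 0.5008^2.89 = 0.1355
R(t) = exp(-0.1355)
R(t) = 0.8733

0.8733


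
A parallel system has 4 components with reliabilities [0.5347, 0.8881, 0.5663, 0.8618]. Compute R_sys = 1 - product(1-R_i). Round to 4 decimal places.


Components: [0.5347, 0.8881, 0.5663, 0.8618]
(1 - 0.5347) = 0.4653, running product = 0.4653
(1 - 0.8881) = 0.1119, running product = 0.0521
(1 - 0.5663) = 0.4337, running product = 0.0226
(1 - 0.8618) = 0.1382, running product = 0.0031
Product of (1-R_i) = 0.0031
R_sys = 1 - 0.0031 = 0.9969

0.9969


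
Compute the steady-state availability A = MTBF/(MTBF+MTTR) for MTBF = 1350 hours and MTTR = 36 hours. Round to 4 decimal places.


MTBF = 1350
MTTR = 36
MTBF + MTTR = 1386
A = 1350 / 1386
A = 0.974

0.974


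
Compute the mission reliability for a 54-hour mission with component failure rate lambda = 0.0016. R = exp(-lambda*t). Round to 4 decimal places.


lambda = 0.0016
mission_time = 54
lambda * t = 0.0016 * 54 = 0.0864
R = exp(-0.0864)
R = 0.9172

0.9172


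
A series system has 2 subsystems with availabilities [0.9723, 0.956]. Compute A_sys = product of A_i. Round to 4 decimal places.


Subsystems: [0.9723, 0.956]
After subsystem 1 (A=0.9723): product = 0.9723
After subsystem 2 (A=0.956): product = 0.9295
A_sys = 0.9295

0.9295


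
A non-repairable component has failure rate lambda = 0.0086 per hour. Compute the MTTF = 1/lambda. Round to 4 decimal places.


lambda = 0.0086
MTTF = 1 / 0.0086
MTTF = 116.2791

116.2791


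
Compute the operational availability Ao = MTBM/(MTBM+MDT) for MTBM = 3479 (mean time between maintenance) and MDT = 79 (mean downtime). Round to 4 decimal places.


MTBM = 3479
MDT = 79
MTBM + MDT = 3558
Ao = 3479 / 3558
Ao = 0.9778

0.9778


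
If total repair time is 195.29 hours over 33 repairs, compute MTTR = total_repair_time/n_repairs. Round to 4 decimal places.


total_repair_time = 195.29
n_repairs = 33
MTTR = 195.29 / 33
MTTR = 5.9179

5.9179


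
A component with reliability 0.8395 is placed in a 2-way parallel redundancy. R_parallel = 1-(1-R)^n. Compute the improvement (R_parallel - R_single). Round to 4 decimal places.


R_single = 0.8395, n = 2
1 - R_single = 0.1605
(1 - R_single)^n = 0.1605^2 = 0.0258
R_parallel = 1 - 0.0258 = 0.9742
Improvement = 0.9742 - 0.8395
Improvement = 0.1347

0.1347


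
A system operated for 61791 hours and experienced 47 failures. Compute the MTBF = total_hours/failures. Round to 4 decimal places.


total_hours = 61791
failures = 47
MTBF = 61791 / 47
MTBF = 1314.7021

1314.7021


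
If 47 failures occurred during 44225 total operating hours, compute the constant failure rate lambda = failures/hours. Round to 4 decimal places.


failures = 47
total_hours = 44225
lambda = 47 / 44225
lambda = 0.0011

0.0011


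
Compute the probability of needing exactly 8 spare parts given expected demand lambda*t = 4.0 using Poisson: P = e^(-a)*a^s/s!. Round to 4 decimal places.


a = 4.0, s = 8
e^(-a) = e^(-4.0) = 0.0183
a^s = 4.0^8 = 65536.0
s! = 40320
P = 0.0183 * 65536.0 / 40320
P = 0.0298

0.0298


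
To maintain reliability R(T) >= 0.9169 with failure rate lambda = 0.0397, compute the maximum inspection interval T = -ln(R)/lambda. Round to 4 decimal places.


R_target = 0.9169
lambda = 0.0397
-ln(0.9169) = 0.0868
T = 0.0868 / 0.0397
T = 2.1853

2.1853


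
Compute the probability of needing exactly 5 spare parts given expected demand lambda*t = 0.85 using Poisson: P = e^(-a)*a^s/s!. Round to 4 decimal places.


a = 0.85, s = 5
e^(-a) = e^(-0.85) = 0.4274
a^s = 0.85^5 = 0.4437
s! = 120
P = 0.4274 * 0.4437 / 120
P = 0.0016

0.0016


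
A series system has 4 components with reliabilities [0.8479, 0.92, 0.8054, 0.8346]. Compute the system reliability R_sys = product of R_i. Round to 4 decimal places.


Components: [0.8479, 0.92, 0.8054, 0.8346]
After component 1 (R=0.8479): product = 0.8479
After component 2 (R=0.92): product = 0.7801
After component 3 (R=0.8054): product = 0.6283
After component 4 (R=0.8346): product = 0.5244
R_sys = 0.5244

0.5244


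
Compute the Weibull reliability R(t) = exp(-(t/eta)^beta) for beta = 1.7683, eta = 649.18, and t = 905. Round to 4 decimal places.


beta = 1.7683, eta = 649.18, t = 905
t/eta = 905 / 649.18 = 1.3941
(t/eta)^beta = 1.3941^1.7683 = 1.7994
R(t) = exp(-1.7994)
R(t) = 0.1654

0.1654


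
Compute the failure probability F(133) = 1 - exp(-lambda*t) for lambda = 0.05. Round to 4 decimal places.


lambda = 0.05, t = 133
lambda * t = 6.65
exp(-6.65) = 0.0013
F(t) = 1 - 0.0013
F(t) = 0.9987

0.9987


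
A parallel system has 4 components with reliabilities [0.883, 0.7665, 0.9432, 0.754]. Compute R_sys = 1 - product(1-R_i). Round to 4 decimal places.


Components: [0.883, 0.7665, 0.9432, 0.754]
(1 - 0.883) = 0.117, running product = 0.117
(1 - 0.7665) = 0.2335, running product = 0.0273
(1 - 0.9432) = 0.0568, running product = 0.0016
(1 - 0.754) = 0.246, running product = 0.0004
Product of (1-R_i) = 0.0004
R_sys = 1 - 0.0004 = 0.9996

0.9996
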